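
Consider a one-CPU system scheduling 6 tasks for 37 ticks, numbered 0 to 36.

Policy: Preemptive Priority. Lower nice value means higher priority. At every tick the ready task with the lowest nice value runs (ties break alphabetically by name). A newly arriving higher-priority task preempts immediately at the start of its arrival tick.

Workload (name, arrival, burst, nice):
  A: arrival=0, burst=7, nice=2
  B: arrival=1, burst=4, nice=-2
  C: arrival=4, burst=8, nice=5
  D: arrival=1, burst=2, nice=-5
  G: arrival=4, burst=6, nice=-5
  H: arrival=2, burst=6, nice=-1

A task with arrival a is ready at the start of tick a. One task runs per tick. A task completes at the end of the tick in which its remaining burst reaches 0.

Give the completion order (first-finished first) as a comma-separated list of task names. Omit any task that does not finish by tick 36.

completion order = D, G, B, H, A, C

t=0: ready={A} → run A
t=1: ready={A,B,D} → run D
t=2: ready={A,B,D,H} → run D
t=3: ready={A,B,H} → run B
t=4: ready={A,B,C,G,H} → run G
t=5: ready={A,B,C,G,H} → run G
t=6: ready={A,B,C,G,H} → run G
t=7: ready={A,B,C,G,H} → run G
t=8: ready={A,B,C,G,H} → run G
t=9: ready={A,B,C,G,H} → run G
t=10: ready={A,B,C,H} → run B
t=11: ready={A,B,C,H} → run B
t=12: ready={A,B,C,H} → run B
t=13: ready={A,C,H} → run H
t=14: ready={A,C,H} → run H
t=15: ready={A,C,H} → run H
t=16: ready={A,C,H} → run H
t=17: ready={A,C,H} → run H
t=18: ready={A,C,H} → run H
t=19: ready={A,C} → run A
t=20: ready={A,C} → run A
t=21: ready={A,C} → run A
t=22: ready={A,C} → run A
t=23: ready={A,C} → run A
t=24: ready={A,C} → run A
t=25: ready={C} → run C
t=26: ready={C} → run C
t=27: ready={C} → run C
t=28: ready={C} → run C
t=29: ready={C} → run C
t=30: ready={C} → run C
t=31: ready={C} → run C
t=32: ready={C} → run C
t=33: (idle)
t=34: (idle)
t=35: (idle)
t=36: (idle)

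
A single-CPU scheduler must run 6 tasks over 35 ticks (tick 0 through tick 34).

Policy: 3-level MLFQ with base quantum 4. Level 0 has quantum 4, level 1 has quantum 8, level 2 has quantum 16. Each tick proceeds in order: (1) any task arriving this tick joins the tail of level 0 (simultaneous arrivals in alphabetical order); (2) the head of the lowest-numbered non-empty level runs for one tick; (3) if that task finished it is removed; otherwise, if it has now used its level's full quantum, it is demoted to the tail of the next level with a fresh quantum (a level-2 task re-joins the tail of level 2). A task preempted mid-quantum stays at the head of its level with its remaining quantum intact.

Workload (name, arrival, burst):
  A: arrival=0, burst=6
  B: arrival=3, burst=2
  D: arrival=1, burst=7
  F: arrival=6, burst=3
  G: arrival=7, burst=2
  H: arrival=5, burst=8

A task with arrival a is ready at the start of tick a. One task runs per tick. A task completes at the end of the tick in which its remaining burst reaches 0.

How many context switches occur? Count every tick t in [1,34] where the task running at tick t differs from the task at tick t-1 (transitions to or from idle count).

t=0: L0/L1/L2 = A/-/- → run A
t=1: L0/L1/L2 = AD/-/- → run A
t=2: L0/L1/L2 = AD/-/- → run A
t=3: L0/L1/L2 = ADB/-/- → run A
t=4: L0/L1/L2 = DB/A/- → run D
t=5: L0/L1/L2 = DBH/A/- → run D
t=6: L0/L1/L2 = DBHF/A/- → run D
t=7: L0/L1/L2 = DBHFG/A/- → run D
t=8: L0/L1/L2 = BHFG/AD/- → run B
t=9: L0/L1/L2 = BHFG/AD/- → run B
t=10: L0/L1/L2 = HFG/AD/- → run H
t=11: L0/L1/L2 = HFG/AD/- → run H
t=12: L0/L1/L2 = HFG/AD/- → run H
t=13: L0/L1/L2 = HFG/AD/- → run H
t=14: L0/L1/L2 = FG/ADH/- → run F
t=15: L0/L1/L2 = FG/ADH/- → run F
t=16: L0/L1/L2 = FG/ADH/- → run F
t=17: L0/L1/L2 = G/ADH/- → run G
t=18: L0/L1/L2 = G/ADH/- → run G
t=19: L0/L1/L2 = -/ADH/- → run A
t=20: L0/L1/L2 = -/ADH/- → run A
t=21: L0/L1/L2 = -/DH/- → run D
t=22: L0/L1/L2 = -/DH/- → run D
t=23: L0/L1/L2 = -/DH/- → run D
t=24: L0/L1/L2 = -/H/- → run H
t=25: L0/L1/L2 = -/H/- → run H
t=26: L0/L1/L2 = -/H/- → run H
t=27: L0/L1/L2 = -/H/- → run H
t=28: (idle)
t=29: (idle)
t=30: (idle)
t=31: (idle)
t=32: (idle)
t=33: (idle)
t=34: (idle)

context switches = 9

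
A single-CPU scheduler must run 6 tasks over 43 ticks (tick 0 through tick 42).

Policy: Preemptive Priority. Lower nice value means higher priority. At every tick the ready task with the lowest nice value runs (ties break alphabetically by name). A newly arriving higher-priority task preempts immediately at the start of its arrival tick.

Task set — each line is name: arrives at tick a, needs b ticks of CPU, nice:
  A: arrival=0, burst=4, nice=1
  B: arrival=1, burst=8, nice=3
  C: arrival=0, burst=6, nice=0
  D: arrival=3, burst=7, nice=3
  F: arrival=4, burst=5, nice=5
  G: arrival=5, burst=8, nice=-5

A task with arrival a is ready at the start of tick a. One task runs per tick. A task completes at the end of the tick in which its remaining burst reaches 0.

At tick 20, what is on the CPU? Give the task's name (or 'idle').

running at tick 20 = B

t=0: ready={A,C} → run C
t=1: ready={A,B,C} → run C
t=2: ready={A,B,C} → run C
t=3: ready={A,B,C,D} → run C
t=4: ready={A,B,C,D,F} → run C
t=5: ready={A,B,C,D,F,G} → run G
t=6: ready={A,B,C,D,F,G} → run G
t=7: ready={A,B,C,D,F,G} → run G
t=8: ready={A,B,C,D,F,G} → run G
t=9: ready={A,B,C,D,F,G} → run G
t=10: ready={A,B,C,D,F,G} → run G
t=11: ready={A,B,C,D,F,G} → run G
t=12: ready={A,B,C,D,F,G} → run G
t=13: ready={A,B,C,D,F} → run C
t=14: ready={A,B,D,F} → run A
t=15: ready={A,B,D,F} → run A
t=16: ready={A,B,D,F} → run A
t=17: ready={A,B,D,F} → run A
t=18: ready={B,D,F} → run B
t=19: ready={B,D,F} → run B
t=20: ready={B,D,F} → run B
t=21: ready={B,D,F} → run B
t=22: ready={B,D,F} → run B
t=23: ready={B,D,F} → run B
t=24: ready={B,D,F} → run B
t=25: ready={B,D,F} → run B
t=26: ready={D,F} → run D
t=27: ready={D,F} → run D
t=28: ready={D,F} → run D
t=29: ready={D,F} → run D
t=30: ready={D,F} → run D
t=31: ready={D,F} → run D
t=32: ready={D,F} → run D
t=33: ready={F} → run F
t=34: ready={F} → run F
t=35: ready={F} → run F
t=36: ready={F} → run F
t=37: ready={F} → run F
t=38: (idle)
t=39: (idle)
t=40: (idle)
t=41: (idle)
t=42: (idle)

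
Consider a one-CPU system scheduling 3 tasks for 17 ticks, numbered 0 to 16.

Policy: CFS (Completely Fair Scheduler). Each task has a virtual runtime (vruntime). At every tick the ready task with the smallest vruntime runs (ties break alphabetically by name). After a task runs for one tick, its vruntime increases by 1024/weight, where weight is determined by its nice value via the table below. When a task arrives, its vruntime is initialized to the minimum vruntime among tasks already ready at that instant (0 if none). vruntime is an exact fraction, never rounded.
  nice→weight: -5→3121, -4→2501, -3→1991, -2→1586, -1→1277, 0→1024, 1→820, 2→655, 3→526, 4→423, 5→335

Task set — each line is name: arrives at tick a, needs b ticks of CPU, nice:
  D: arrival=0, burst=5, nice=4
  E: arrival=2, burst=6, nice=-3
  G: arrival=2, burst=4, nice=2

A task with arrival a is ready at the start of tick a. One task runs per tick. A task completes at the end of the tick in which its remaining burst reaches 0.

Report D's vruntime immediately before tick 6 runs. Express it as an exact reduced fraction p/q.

t=0: vr[D=0] → run D
t=1: vr[D=1024/423] → run D
t=2: vr[D=2048/423 E=2048/423 G=2048/423] → run D
t=3: vr[D=1024/141 E=2048/423 G=2048/423] → run E
t=4: vr[D=1024/141 E=4510720/842193 G=2048/423] → run G
t=5: vr[D=1024/141 E=4510720/842193 G=1774592/277065] → run E
t=6: vr[D=1024/141 E=4943872/842193 G=1774592/277065] → run E
t=7: vr[D=1024/141 E=5377024/842193 G=1774592/277065] → run E
t=8: vr[D=1024/141 E=5810176/842193 G=1774592/277065] → run G
t=9: vr[D=1024/141 E=5810176/842193 G=2207744/277065] → run E
t=10: vr[D=1024/141 E=6243328/842193 G=2207744/277065] → run D
t=11: vr[D=4096/423 E=6243328/842193 G=2207744/277065] → run E
t=12: vr[D=4096/423 G=2207744/277065] → run G
t=13: vr[D=4096/423 G=2640896/277065] → run G
t=14: vr[D=4096/423] → run D
t=15: (idle)
t=16: (idle)

vruntime(D, start of tick 6) = 1024/141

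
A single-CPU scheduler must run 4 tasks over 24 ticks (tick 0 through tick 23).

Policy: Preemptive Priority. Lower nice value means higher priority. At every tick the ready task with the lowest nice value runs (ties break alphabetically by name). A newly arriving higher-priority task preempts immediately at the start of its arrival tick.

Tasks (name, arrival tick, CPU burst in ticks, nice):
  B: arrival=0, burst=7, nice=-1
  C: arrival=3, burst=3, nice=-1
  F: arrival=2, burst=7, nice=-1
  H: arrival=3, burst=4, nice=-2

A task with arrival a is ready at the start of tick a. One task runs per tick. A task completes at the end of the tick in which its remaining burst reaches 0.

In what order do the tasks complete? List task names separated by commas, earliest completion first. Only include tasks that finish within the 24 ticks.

completion order = H, B, C, F

t=0: ready={B} → run B
t=1: ready={B} → run B
t=2: ready={B,F} → run B
t=3: ready={B,C,F,H} → run H
t=4: ready={B,C,F,H} → run H
t=5: ready={B,C,F,H} → run H
t=6: ready={B,C,F,H} → run H
t=7: ready={B,C,F} → run B
t=8: ready={B,C,F} → run B
t=9: ready={B,C,F} → run B
t=10: ready={B,C,F} → run B
t=11: ready={C,F} → run C
t=12: ready={C,F} → run C
t=13: ready={C,F} → run C
t=14: ready={F} → run F
t=15: ready={F} → run F
t=16: ready={F} → run F
t=17: ready={F} → run F
t=18: ready={F} → run F
t=19: ready={F} → run F
t=20: ready={F} → run F
t=21: (idle)
t=22: (idle)
t=23: (idle)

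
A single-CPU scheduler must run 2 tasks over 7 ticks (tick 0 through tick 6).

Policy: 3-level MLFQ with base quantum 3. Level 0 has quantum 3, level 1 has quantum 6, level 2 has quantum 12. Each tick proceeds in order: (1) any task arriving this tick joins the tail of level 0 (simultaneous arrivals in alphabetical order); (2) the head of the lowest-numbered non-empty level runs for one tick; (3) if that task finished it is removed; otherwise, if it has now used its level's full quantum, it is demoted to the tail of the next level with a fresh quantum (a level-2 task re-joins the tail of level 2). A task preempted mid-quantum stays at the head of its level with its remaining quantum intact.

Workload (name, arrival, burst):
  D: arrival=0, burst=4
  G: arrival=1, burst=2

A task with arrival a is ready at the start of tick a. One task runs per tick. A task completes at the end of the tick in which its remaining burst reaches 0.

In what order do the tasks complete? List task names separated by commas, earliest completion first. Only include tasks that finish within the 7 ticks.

completion order = G, D

t=0: L0/L1/L2 = D/-/- → run D
t=1: L0/L1/L2 = DG/-/- → run D
t=2: L0/L1/L2 = DG/-/- → run D
t=3: L0/L1/L2 = G/D/- → run G
t=4: L0/L1/L2 = G/D/- → run G
t=5: L0/L1/L2 = -/D/- → run D
t=6: (idle)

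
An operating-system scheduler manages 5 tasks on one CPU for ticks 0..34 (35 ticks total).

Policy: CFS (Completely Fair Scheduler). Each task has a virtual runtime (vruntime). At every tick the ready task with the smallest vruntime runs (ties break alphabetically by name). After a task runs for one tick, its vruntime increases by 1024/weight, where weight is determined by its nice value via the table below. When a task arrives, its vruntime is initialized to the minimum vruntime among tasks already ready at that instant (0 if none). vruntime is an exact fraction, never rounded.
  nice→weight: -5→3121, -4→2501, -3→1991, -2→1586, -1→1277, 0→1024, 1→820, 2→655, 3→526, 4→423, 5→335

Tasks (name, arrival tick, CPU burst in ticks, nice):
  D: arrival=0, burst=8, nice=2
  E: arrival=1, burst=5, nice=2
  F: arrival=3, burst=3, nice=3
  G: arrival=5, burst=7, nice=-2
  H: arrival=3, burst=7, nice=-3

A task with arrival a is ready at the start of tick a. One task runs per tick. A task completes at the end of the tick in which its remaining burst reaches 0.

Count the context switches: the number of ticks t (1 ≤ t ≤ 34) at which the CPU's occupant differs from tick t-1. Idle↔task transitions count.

t=0: vr[D=0] → run D
t=1: vr[D=1024/655 E=1024/655] → run D
t=2: vr[D=2048/655 E=1024/655] → run E
t=3: vr[D=2048/655 E=2048/655 F=2048/655 H=2048/655] → run D
t=4: vr[D=3072/655 E=2048/655 F=2048/655 H=2048/655] → run E
t=5: vr[D=3072/655 E=3072/655 F=2048/655 G=2048/655 H=2048/655] → run F
t=6: vr[D=3072/655 E=3072/655 F=873984/172265 G=2048/655 H=2048/655] → run G
t=7: vr[D=3072/655 E=3072/655 F=873984/172265 G=1959424/519415 H=2048/655] → run H
t=8: vr[D=3072/655 E=3072/655 F=873984/172265 G=1959424/519415 H=4748288/1304105] → run H
t=9: vr[D=3072/655 E=3072/655 F=873984/172265 G=1959424/519415 H=5419008/1304105] → run G
t=10: vr[D=3072/655 E=3072/655 F=873984/172265 G=2294784/519415 H=5419008/1304105] → run H
t=11: vr[D=3072/655 E=3072/655 F=873984/172265 G=2294784/519415 H=6089728/1304105] → run G
t=12: vr[D=3072/655 E=3072/655 F=873984/172265 G=2630144/519415 H=6089728/1304105] → run H
t=13: vr[D=3072/655 E=3072/655 F=873984/172265 G=2630144/519415 H=6760448/1304105] → run D
t=14: vr[D=4096/655 E=3072/655 F=873984/172265 G=2630144/519415 H=6760448/1304105] → run E
t=15: vr[D=4096/655 E=4096/655 F=873984/172265 G=2630144/519415 H=6760448/1304105] → run G
t=16: vr[D=4096/655 E=4096/655 F=873984/172265 G=2965504/519415 H=6760448/1304105] → run F
t=17: vr[D=4096/655 E=4096/655 F=1209344/172265 G=2965504/519415 H=6760448/1304105] → run H
t=18: vr[D=4096/655 E=4096/655 F=1209344/172265 G=2965504/519415 H=7431168/1304105] → run H
t=19: vr[D=4096/655 E=4096/655 F=1209344/172265 G=2965504/519415 H=8101888/1304105] → run G
t=20: vr[D=4096/655 E=4096/655 F=1209344/172265 G=3300864/519415 H=8101888/1304105] → run H
t=21: vr[D=4096/655 E=4096/655 F=1209344/172265 G=3300864/519415] → run D
t=22: vr[D=1024/131 E=4096/655 F=1209344/172265 G=3300864/519415] → run E
t=23: vr[D=1024/131 E=1024/131 F=1209344/172265 G=3300864/519415] → run G
t=24: vr[D=1024/131 E=1024/131 F=1209344/172265 G=3636224/519415] → run G
t=25: vr[D=1024/131 E=1024/131 F=1209344/172265] → run F
t=26: vr[D=1024/131 E=1024/131] → run D
t=27: vr[D=6144/655 E=1024/131] → run E
t=28: vr[D=6144/655] → run D
t=29: vr[D=7168/655] → run D
t=30: (idle)
t=31: (idle)
t=32: (idle)
t=33: (idle)
t=34: (idle)

context switches = 25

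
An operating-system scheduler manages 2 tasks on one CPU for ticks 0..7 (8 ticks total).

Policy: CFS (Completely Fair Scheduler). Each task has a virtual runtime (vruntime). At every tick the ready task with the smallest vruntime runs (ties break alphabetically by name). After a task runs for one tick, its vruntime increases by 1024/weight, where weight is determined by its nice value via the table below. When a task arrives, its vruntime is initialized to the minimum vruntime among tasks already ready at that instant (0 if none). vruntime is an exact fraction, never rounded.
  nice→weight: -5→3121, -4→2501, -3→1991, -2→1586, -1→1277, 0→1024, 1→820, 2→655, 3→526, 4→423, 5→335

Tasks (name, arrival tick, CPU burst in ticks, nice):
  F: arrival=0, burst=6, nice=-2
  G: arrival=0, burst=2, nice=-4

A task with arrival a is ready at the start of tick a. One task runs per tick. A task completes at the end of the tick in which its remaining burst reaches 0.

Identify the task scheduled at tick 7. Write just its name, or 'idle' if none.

t=0: vr[F=0 G=0] → run F
t=1: vr[F=512/793 G=0] → run G
t=2: vr[F=512/793 G=1024/2501] → run G
t=3: vr[F=512/793] → run F
t=4: vr[F=1024/793] → run F
t=5: vr[F=1536/793] → run F
t=6: vr[F=2048/793] → run F
t=7: vr[F=2560/793] → run F

running at tick 7 = F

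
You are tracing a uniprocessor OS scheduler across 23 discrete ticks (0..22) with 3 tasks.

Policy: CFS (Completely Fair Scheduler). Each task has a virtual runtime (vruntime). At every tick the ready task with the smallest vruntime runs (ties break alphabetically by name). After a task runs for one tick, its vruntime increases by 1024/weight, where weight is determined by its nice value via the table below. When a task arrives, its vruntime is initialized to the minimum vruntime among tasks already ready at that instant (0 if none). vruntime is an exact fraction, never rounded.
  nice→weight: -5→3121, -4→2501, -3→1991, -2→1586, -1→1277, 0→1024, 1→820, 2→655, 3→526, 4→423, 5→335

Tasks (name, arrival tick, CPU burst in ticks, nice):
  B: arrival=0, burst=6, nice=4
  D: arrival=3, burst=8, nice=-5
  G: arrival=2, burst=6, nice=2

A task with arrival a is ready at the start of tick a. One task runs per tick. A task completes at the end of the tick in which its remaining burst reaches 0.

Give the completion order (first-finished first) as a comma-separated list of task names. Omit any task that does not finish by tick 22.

t=0: vr[B=0] → run B
t=1: vr[B=1024/423] → run B
t=2: vr[B=2048/423 G=2048/423] → run B
t=3: vr[B=1024/141 D=2048/423 G=2048/423] → run D
t=4: vr[B=1024/141 D=6824960/1320183 G=2048/423] → run G
t=5: vr[B=1024/141 D=6824960/1320183 G=1774592/277065] → run D
t=6: vr[B=1024/141 D=7258112/1320183 G=1774592/277065] → run D
t=7: vr[B=1024/141 D=7691264/1320183 G=1774592/277065] → run D
t=8: vr[B=1024/141 D=8124416/1320183 G=1774592/277065] → run D
t=9: vr[B=1024/141 D=8557568/1320183 G=1774592/277065] → run G
t=10: vr[B=1024/141 D=8557568/1320183 G=2207744/277065] → run D
t=11: vr[B=1024/141 D=8990720/1320183 G=2207744/277065] → run D
t=12: vr[B=1024/141 D=9423872/1320183 G=2207744/277065] → run D
t=13: vr[B=1024/141 G=2207744/277065] → run B
t=14: vr[B=4096/423 G=2207744/277065] → run G
t=15: vr[B=4096/423 G=2640896/277065] → run G
t=16: vr[B=4096/423 G=3074048/277065] → run B
t=17: vr[B=5120/423 G=3074048/277065] → run G
t=18: vr[B=5120/423 G=701440/55413] → run B
t=19: vr[G=701440/55413] → run G
t=20: (idle)
t=21: (idle)
t=22: (idle)

completion order = D, B, G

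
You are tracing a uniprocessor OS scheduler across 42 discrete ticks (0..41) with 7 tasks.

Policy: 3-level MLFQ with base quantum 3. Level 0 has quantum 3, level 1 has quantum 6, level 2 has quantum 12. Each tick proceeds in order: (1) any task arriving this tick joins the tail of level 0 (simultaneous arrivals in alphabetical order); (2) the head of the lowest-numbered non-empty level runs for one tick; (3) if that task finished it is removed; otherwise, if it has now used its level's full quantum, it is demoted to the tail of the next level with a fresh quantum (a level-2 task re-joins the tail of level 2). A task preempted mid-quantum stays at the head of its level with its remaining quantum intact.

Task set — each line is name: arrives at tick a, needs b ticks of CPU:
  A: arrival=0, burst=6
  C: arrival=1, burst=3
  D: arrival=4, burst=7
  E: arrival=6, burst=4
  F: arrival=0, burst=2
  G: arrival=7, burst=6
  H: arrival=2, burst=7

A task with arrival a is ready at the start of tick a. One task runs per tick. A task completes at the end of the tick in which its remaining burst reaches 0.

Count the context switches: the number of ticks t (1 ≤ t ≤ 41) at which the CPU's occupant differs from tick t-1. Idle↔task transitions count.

context switches = 12

t=0: L0/L1/L2 = AF/-/- → run A
t=1: L0/L1/L2 = AFC/-/- → run A
t=2: L0/L1/L2 = AFCH/-/- → run A
t=3: L0/L1/L2 = FCH/A/- → run F
t=4: L0/L1/L2 = FCHD/A/- → run F
t=5: L0/L1/L2 = CHD/A/- → run C
t=6: L0/L1/L2 = CHDE/A/- → run C
t=7: L0/L1/L2 = CHDEG/A/- → run C
t=8: L0/L1/L2 = HDEG/A/- → run H
t=9: L0/L1/L2 = HDEG/A/- → run H
t=10: L0/L1/L2 = HDEG/A/- → run H
t=11: L0/L1/L2 = DEG/AH/- → run D
t=12: L0/L1/L2 = DEG/AH/- → run D
t=13: L0/L1/L2 = DEG/AH/- → run D
t=14: L0/L1/L2 = EG/AHD/- → run E
t=15: L0/L1/L2 = EG/AHD/- → run E
t=16: L0/L1/L2 = EG/AHD/- → run E
t=17: L0/L1/L2 = G/AHDE/- → run G
t=18: L0/L1/L2 = G/AHDE/- → run G
t=19: L0/L1/L2 = G/AHDE/- → run G
t=20: L0/L1/L2 = -/AHDEG/- → run A
t=21: L0/L1/L2 = -/AHDEG/- → run A
t=22: L0/L1/L2 = -/AHDEG/- → run A
t=23: L0/L1/L2 = -/HDEG/- → run H
t=24: L0/L1/L2 = -/HDEG/- → run H
t=25: L0/L1/L2 = -/HDEG/- → run H
t=26: L0/L1/L2 = -/HDEG/- → run H
t=27: L0/L1/L2 = -/DEG/- → run D
t=28: L0/L1/L2 = -/DEG/- → run D
t=29: L0/L1/L2 = -/DEG/- → run D
t=30: L0/L1/L2 = -/DEG/- → run D
t=31: L0/L1/L2 = -/EG/- → run E
t=32: L0/L1/L2 = -/G/- → run G
t=33: L0/L1/L2 = -/G/- → run G
t=34: L0/L1/L2 = -/G/- → run G
t=35: (idle)
t=36: (idle)
t=37: (idle)
t=38: (idle)
t=39: (idle)
t=40: (idle)
t=41: (idle)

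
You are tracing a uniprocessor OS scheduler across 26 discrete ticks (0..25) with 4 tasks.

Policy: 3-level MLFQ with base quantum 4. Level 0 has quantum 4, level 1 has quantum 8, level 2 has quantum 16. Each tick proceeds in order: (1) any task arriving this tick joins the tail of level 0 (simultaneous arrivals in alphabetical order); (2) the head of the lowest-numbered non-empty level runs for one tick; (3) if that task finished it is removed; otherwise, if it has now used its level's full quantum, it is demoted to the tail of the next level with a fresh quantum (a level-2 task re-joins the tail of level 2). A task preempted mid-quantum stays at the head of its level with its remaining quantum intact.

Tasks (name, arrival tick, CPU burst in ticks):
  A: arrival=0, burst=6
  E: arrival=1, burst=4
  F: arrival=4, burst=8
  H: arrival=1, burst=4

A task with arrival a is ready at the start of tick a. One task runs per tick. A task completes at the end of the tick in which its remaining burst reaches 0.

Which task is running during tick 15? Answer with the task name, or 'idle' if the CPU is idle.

running at tick 15 = F

t=0: L0/L1/L2 = A/-/- → run A
t=1: L0/L1/L2 = AEH/-/- → run A
t=2: L0/L1/L2 = AEH/-/- → run A
t=3: L0/L1/L2 = AEH/-/- → run A
t=4: L0/L1/L2 = EHF/A/- → run E
t=5: L0/L1/L2 = EHF/A/- → run E
t=6: L0/L1/L2 = EHF/A/- → run E
t=7: L0/L1/L2 = EHF/A/- → run E
t=8: L0/L1/L2 = HF/A/- → run H
t=9: L0/L1/L2 = HF/A/- → run H
t=10: L0/L1/L2 = HF/A/- → run H
t=11: L0/L1/L2 = HF/A/- → run H
t=12: L0/L1/L2 = F/A/- → run F
t=13: L0/L1/L2 = F/A/- → run F
t=14: L0/L1/L2 = F/A/- → run F
t=15: L0/L1/L2 = F/A/- → run F
t=16: L0/L1/L2 = -/AF/- → run A
t=17: L0/L1/L2 = -/AF/- → run A
t=18: L0/L1/L2 = -/F/- → run F
t=19: L0/L1/L2 = -/F/- → run F
t=20: L0/L1/L2 = -/F/- → run F
t=21: L0/L1/L2 = -/F/- → run F
t=22: (idle)
t=23: (idle)
t=24: (idle)
t=25: (idle)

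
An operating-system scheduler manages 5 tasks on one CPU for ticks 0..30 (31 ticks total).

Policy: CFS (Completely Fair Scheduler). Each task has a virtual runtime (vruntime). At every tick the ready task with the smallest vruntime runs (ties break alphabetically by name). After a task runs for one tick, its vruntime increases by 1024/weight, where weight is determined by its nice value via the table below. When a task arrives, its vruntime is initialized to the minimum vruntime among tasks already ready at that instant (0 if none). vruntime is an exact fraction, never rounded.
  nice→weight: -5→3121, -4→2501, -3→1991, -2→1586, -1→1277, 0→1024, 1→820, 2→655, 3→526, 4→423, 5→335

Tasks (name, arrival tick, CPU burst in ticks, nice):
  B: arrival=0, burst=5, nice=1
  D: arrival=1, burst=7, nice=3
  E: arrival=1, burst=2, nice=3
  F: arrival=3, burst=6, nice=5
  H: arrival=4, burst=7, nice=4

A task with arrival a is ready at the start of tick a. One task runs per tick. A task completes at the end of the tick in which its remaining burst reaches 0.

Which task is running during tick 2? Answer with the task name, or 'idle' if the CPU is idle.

running at tick 2 = D

t=0: vr[B=0] → run B
t=1: vr[B=256/205 D=256/205 E=256/205] → run B
t=2: vr[B=512/205 D=256/205 E=256/205] → run D
t=3: vr[B=512/205 D=172288/53915 E=256/205 F=256/205] → run E
t=4: vr[B=512/205 D=172288/53915 E=172288/53915 F=256/205 H=256/205] → run F
t=5: vr[B=512/205 D=172288/53915 E=172288/53915 F=59136/13735 H=256/205] → run H
t=6: vr[B=512/205 D=172288/53915 E=172288/53915 F=59136/13735 H=318208/86715] → run B
t=7: vr[B=768/205 D=172288/53915 E=172288/53915 F=59136/13735 H=318208/86715] → run D
t=8: vr[B=768/205 D=277248/53915 E=172288/53915 F=59136/13735 H=318208/86715] → run E
t=9: vr[B=768/205 D=277248/53915 F=59136/13735 H=318208/86715] → run H
t=10: vr[B=768/205 D=277248/53915 F=59136/13735 H=528128/86715] → run B
t=11: vr[B=1024/205 D=277248/53915 F=59136/13735 H=528128/86715] → run F
t=12: vr[B=1024/205 D=277248/53915 F=20224/2747 H=528128/86715] → run B
t=13: vr[D=277248/53915 F=20224/2747 H=528128/86715] → run D
t=14: vr[D=382208/53915 F=20224/2747 H=528128/86715] → run H
t=15: vr[D=382208/53915 F=20224/2747 H=246016/28905] → run D
t=16: vr[D=487168/53915 F=20224/2747 H=246016/28905] → run F
t=17: vr[D=487168/53915 F=143104/13735 H=246016/28905] → run H
t=18: vr[D=487168/53915 F=143104/13735 H=947968/86715] → run D
t=19: vr[D=592128/53915 F=143104/13735 H=947968/86715] → run F
t=20: vr[D=592128/53915 F=185088/13735 H=947968/86715] → run H
t=21: vr[D=592128/53915 F=185088/13735 H=1157888/86715] → run D
t=22: vr[D=697088/53915 F=185088/13735 H=1157888/86715] → run D
t=23: vr[F=185088/13735 H=1157888/86715] → run H
t=24: vr[F=185088/13735 H=455936/28905] → run F
t=25: vr[F=227072/13735 H=455936/28905] → run H
t=26: vr[F=227072/13735] → run F
t=27: (idle)
t=28: (idle)
t=29: (idle)
t=30: (idle)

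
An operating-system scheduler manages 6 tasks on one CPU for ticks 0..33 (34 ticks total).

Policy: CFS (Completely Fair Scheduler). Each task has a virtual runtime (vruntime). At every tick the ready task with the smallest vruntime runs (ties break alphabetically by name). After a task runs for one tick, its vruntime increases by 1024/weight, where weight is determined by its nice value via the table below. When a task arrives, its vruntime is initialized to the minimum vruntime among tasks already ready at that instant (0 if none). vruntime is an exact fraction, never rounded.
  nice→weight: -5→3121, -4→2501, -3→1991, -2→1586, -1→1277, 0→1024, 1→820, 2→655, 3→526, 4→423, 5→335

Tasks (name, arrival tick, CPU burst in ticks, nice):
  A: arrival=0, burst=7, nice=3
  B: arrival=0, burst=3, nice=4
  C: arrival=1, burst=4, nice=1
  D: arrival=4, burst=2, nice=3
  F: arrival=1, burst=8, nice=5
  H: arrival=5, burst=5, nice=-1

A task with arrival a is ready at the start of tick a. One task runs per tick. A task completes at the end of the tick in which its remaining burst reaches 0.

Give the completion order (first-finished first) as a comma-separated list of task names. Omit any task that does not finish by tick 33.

t=0: vr[A=0 B=0] → run A
t=1: vr[A=512/263 B=0 C=0 F=0] → run B
t=2: vr[A=512/263 B=1024/423 C=0 F=0] → run C
t=3: vr[A=512/263 B=1024/423 C=256/205 F=0] → run F
t=4: vr[A=512/263 B=1024/423 C=256/205 D=256/205 F=1024/335] → run C
t=5: vr[A=512/263 B=1024/423 C=512/205 D=256/205 F=1024/335 H=256/205] → run D
t=6: vr[A=512/263 B=1024/423 C=512/205 D=172288/53915 F=1024/335 H=256/205] → run H
t=7: vr[A=512/263 B=1024/423 C=512/205 D=172288/53915 F=1024/335 H=536832/261785] → run A
t=8: vr[A=1024/263 B=1024/423 C=512/205 D=172288/53915 F=1024/335 H=536832/261785] → run H
t=9: vr[A=1024/263 B=1024/423 C=512/205 D=172288/53915 F=1024/335 H=746752/261785] → run B
t=10: vr[A=1024/263 B=2048/423 C=512/205 D=172288/53915 F=1024/335 H=746752/261785] → run C
t=11: vr[A=1024/263 B=2048/423 C=768/205 D=172288/53915 F=1024/335 H=746752/261785] → run H
t=12: vr[A=1024/263 B=2048/423 C=768/205 D=172288/53915 F=1024/335 H=956672/261785] → run F
t=13: vr[A=1024/263 B=2048/423 C=768/205 D=172288/53915 F=2048/335 H=956672/261785] → run D
t=14: vr[A=1024/263 B=2048/423 C=768/205 F=2048/335 H=956672/261785] → run H
t=15: vr[A=1024/263 B=2048/423 C=768/205 F=2048/335 H=1166592/261785] → run C
t=16: vr[A=1024/263 B=2048/423 F=2048/335 H=1166592/261785] → run A
t=17: vr[A=1536/263 B=2048/423 F=2048/335 H=1166592/261785] → run H
t=18: vr[A=1536/263 B=2048/423 F=2048/335] → run B
t=19: vr[A=1536/263 F=2048/335] → run A
t=20: vr[A=2048/263 F=2048/335] → run F
t=21: vr[A=2048/263 F=3072/335] → run A
t=22: vr[A=2560/263 F=3072/335] → run F
t=23: vr[A=2560/263 F=4096/335] → run A
t=24: vr[A=3072/263 F=4096/335] → run A
t=25: vr[F=4096/335] → run F
t=26: vr[F=1024/67] → run F
t=27: vr[F=6144/335] → run F
t=28: vr[F=7168/335] → run F
t=29: (idle)
t=30: (idle)
t=31: (idle)
t=32: (idle)
t=33: (idle)

completion order = D, C, H, B, A, F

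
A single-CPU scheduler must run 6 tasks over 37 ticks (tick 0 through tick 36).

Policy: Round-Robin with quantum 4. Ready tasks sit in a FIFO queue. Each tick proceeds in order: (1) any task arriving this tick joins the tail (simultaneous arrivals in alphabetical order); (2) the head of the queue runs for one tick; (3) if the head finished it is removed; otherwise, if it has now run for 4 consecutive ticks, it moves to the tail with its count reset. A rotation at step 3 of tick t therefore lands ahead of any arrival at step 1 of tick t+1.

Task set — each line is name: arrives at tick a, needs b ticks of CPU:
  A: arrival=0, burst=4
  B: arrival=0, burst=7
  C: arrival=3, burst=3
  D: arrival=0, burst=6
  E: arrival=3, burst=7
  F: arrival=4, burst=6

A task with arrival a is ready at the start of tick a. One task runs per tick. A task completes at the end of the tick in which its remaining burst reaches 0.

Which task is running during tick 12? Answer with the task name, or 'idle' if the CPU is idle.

t=0: queue=[A,B,D] q_used=0 → run A
t=1: queue=[A,B,D] q_used=1 → run A
t=2: queue=[A,B,D] q_used=2 → run A
t=3: queue=[A,B,D,C,E] q_used=3 → run A
t=4: queue=[B,D,C,E,F] q_used=0 → run B
t=5: queue=[B,D,C,E,F] q_used=1 → run B
t=6: queue=[B,D,C,E,F] q_used=2 → run B
t=7: queue=[B,D,C,E,F] q_used=3 → run B
t=8: queue=[D,C,E,F,B] q_used=0 → run D
t=9: queue=[D,C,E,F,B] q_used=1 → run D
t=10: queue=[D,C,E,F,B] q_used=2 → run D
t=11: queue=[D,C,E,F,B] q_used=3 → run D
t=12: queue=[C,E,F,B,D] q_used=0 → run C
t=13: queue=[C,E,F,B,D] q_used=1 → run C
t=14: queue=[C,E,F,B,D] q_used=2 → run C
t=15: queue=[E,F,B,D] q_used=0 → run E
t=16: queue=[E,F,B,D] q_used=1 → run E
t=17: queue=[E,F,B,D] q_used=2 → run E
t=18: queue=[E,F,B,D] q_used=3 → run E
t=19: queue=[F,B,D,E] q_used=0 → run F
t=20: queue=[F,B,D,E] q_used=1 → run F
t=21: queue=[F,B,D,E] q_used=2 → run F
t=22: queue=[F,B,D,E] q_used=3 → run F
t=23: queue=[B,D,E,F] q_used=0 → run B
t=24: queue=[B,D,E,F] q_used=1 → run B
t=25: queue=[B,D,E,F] q_used=2 → run B
t=26: queue=[D,E,F] q_used=0 → run D
t=27: queue=[D,E,F] q_used=1 → run D
t=28: queue=[E,F] q_used=0 → run E
t=29: queue=[E,F] q_used=1 → run E
t=30: queue=[E,F] q_used=2 → run E
t=31: queue=[F] q_used=0 → run F
t=32: queue=[F] q_used=1 → run F
t=33: (idle)
t=34: (idle)
t=35: (idle)
t=36: (idle)

running at tick 12 = C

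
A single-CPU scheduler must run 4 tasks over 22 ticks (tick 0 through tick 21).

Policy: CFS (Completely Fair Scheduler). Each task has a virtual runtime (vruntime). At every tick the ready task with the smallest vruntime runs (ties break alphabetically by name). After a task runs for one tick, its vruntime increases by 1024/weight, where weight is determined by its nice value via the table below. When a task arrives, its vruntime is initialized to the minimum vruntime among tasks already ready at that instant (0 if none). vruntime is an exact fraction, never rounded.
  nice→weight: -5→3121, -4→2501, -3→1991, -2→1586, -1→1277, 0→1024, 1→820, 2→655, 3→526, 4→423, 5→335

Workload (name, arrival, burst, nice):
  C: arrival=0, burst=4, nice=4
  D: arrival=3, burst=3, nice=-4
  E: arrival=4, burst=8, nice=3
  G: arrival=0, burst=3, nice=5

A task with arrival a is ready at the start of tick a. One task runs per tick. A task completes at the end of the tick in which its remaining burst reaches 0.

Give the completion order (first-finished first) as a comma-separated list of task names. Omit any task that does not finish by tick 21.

completion order = D, G, C, E

t=0: vr[C=0 G=0] → run C
t=1: vr[C=1024/423 G=0] → run G
t=2: vr[C=1024/423 G=1024/335] → run C
t=3: vr[C=2048/423 D=1024/335 G=1024/335] → run D
t=4: vr[C=2048/423 D=2904064/837835 E=1024/335 G=1024/335] → run E
t=5: vr[C=2048/423 D=2904064/837835 E=440832/88105 G=1024/335] → run G
t=6: vr[C=2048/423 D=2904064/837835 E=440832/88105 G=2048/335] → run D
t=7: vr[C=2048/423 D=3247104/837835 E=440832/88105 G=2048/335] → run D
t=8: vr[C=2048/423 E=440832/88105 G=2048/335] → run C
t=9: vr[C=1024/141 E=440832/88105 G=2048/335] → run E
t=10: vr[C=1024/141 E=612352/88105 G=2048/335] → run G
t=11: vr[C=1024/141 E=612352/88105] → run E
t=12: vr[C=1024/141 E=783872/88105] → run C
t=13: vr[E=783872/88105] → run E
t=14: vr[E=955392/88105] → run E
t=15: vr[E=1126912/88105] → run E
t=16: vr[E=1298432/88105] → run E
t=17: vr[E=1469952/88105] → run E
t=18: (idle)
t=19: (idle)
t=20: (idle)
t=21: (idle)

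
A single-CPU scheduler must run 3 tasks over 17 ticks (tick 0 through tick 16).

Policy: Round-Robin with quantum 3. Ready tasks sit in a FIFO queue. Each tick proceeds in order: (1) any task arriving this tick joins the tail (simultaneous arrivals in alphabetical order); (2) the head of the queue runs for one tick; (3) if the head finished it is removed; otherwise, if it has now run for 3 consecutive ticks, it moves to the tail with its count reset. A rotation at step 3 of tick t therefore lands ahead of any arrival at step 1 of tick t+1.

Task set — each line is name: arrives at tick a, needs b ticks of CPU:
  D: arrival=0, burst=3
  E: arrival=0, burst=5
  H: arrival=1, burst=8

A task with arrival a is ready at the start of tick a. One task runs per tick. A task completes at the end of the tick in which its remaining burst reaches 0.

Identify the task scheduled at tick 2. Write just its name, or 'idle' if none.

running at tick 2 = D

t=0: queue=[D,E] q_used=0 → run D
t=1: queue=[D,E,H] q_used=1 → run D
t=2: queue=[D,E,H] q_used=2 → run D
t=3: queue=[E,H] q_used=0 → run E
t=4: queue=[E,H] q_used=1 → run E
t=5: queue=[E,H] q_used=2 → run E
t=6: queue=[H,E] q_used=0 → run H
t=7: queue=[H,E] q_used=1 → run H
t=8: queue=[H,E] q_used=2 → run H
t=9: queue=[E,H] q_used=0 → run E
t=10: queue=[E,H] q_used=1 → run E
t=11: queue=[H] q_used=0 → run H
t=12: queue=[H] q_used=1 → run H
t=13: queue=[H] q_used=2 → run H
t=14: queue=[H] q_used=0 → run H
t=15: queue=[H] q_used=1 → run H
t=16: (idle)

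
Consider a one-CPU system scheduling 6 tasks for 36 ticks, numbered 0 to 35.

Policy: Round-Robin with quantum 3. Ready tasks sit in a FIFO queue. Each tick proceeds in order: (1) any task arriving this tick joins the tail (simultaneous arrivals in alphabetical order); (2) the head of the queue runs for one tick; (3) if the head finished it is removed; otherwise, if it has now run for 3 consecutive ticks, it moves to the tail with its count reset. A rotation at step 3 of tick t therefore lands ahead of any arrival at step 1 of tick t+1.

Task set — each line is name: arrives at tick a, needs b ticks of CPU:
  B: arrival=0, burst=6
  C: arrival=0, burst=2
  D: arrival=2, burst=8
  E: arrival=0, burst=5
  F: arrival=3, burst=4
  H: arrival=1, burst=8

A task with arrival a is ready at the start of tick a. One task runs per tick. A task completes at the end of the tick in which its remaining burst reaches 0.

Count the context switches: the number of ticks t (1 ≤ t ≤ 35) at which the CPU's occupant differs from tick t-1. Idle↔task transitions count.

context switches = 13

t=0: queue=[B,C,E] q_used=0 → run B
t=1: queue=[B,C,E,H] q_used=1 → run B
t=2: queue=[B,C,E,H,D] q_used=2 → run B
t=3: queue=[C,E,H,D,B,F] q_used=0 → run C
t=4: queue=[C,E,H,D,B,F] q_used=1 → run C
t=5: queue=[E,H,D,B,F] q_used=0 → run E
t=6: queue=[E,H,D,B,F] q_used=1 → run E
t=7: queue=[E,H,D,B,F] q_used=2 → run E
t=8: queue=[H,D,B,F,E] q_used=0 → run H
t=9: queue=[H,D,B,F,E] q_used=1 → run H
t=10: queue=[H,D,B,F,E] q_used=2 → run H
t=11: queue=[D,B,F,E,H] q_used=0 → run D
t=12: queue=[D,B,F,E,H] q_used=1 → run D
t=13: queue=[D,B,F,E,H] q_used=2 → run D
t=14: queue=[B,F,E,H,D] q_used=0 → run B
t=15: queue=[B,F,E,H,D] q_used=1 → run B
t=16: queue=[B,F,E,H,D] q_used=2 → run B
t=17: queue=[F,E,H,D] q_used=0 → run F
t=18: queue=[F,E,H,D] q_used=1 → run F
t=19: queue=[F,E,H,D] q_used=2 → run F
t=20: queue=[E,H,D,F] q_used=0 → run E
t=21: queue=[E,H,D,F] q_used=1 → run E
t=22: queue=[H,D,F] q_used=0 → run H
t=23: queue=[H,D,F] q_used=1 → run H
t=24: queue=[H,D,F] q_used=2 → run H
t=25: queue=[D,F,H] q_used=0 → run D
t=26: queue=[D,F,H] q_used=1 → run D
t=27: queue=[D,F,H] q_used=2 → run D
t=28: queue=[F,H,D] q_used=0 → run F
t=29: queue=[H,D] q_used=0 → run H
t=30: queue=[H,D] q_used=1 → run H
t=31: queue=[D] q_used=0 → run D
t=32: queue=[D] q_used=1 → run D
t=33: (idle)
t=34: (idle)
t=35: (idle)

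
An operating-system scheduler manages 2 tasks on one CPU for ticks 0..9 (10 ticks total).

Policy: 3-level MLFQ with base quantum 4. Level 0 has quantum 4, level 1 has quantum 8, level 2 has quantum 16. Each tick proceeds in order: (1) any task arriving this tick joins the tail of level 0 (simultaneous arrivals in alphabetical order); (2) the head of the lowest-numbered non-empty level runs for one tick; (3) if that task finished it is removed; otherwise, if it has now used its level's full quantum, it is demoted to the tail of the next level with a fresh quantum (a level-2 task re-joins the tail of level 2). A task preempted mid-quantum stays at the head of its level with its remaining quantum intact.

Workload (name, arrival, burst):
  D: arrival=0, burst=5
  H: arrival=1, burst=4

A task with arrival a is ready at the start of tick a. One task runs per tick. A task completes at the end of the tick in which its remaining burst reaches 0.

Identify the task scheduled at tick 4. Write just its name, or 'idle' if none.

t=0: L0/L1/L2 = D/-/- → run D
t=1: L0/L1/L2 = DH/-/- → run D
t=2: L0/L1/L2 = DH/-/- → run D
t=3: L0/L1/L2 = DH/-/- → run D
t=4: L0/L1/L2 = H/D/- → run H
t=5: L0/L1/L2 = H/D/- → run H
t=6: L0/L1/L2 = H/D/- → run H
t=7: L0/L1/L2 = H/D/- → run H
t=8: L0/L1/L2 = -/D/- → run D
t=9: (idle)

running at tick 4 = H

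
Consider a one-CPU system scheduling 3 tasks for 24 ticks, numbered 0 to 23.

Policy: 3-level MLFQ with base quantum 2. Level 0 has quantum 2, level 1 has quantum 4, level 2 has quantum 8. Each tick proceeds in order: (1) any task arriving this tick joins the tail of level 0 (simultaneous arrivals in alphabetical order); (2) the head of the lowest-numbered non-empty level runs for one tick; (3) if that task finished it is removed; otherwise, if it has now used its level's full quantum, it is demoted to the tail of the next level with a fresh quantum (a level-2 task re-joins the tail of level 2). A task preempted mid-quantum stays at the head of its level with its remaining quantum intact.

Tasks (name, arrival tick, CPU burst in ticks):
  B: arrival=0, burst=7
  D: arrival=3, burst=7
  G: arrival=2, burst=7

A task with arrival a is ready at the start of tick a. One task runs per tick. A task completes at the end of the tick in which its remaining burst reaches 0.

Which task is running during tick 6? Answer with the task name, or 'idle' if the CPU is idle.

t=0: L0/L1/L2 = B/-/- → run B
t=1: L0/L1/L2 = B/-/- → run B
t=2: L0/L1/L2 = G/B/- → run G
t=3: L0/L1/L2 = GD/B/- → run G
t=4: L0/L1/L2 = D/BG/- → run D
t=5: L0/L1/L2 = D/BG/- → run D
t=6: L0/L1/L2 = -/BGD/- → run B
t=7: L0/L1/L2 = -/BGD/- → run B
t=8: L0/L1/L2 = -/BGD/- → run B
t=9: L0/L1/L2 = -/BGD/- → run B
t=10: L0/L1/L2 = -/GD/B → run G
t=11: L0/L1/L2 = -/GD/B → run G
t=12: L0/L1/L2 = -/GD/B → run G
t=13: L0/L1/L2 = -/GD/B → run G
t=14: L0/L1/L2 = -/D/BG → run D
t=15: L0/L1/L2 = -/D/BG → run D
t=16: L0/L1/L2 = -/D/BG → run D
t=17: L0/L1/L2 = -/D/BG → run D
t=18: L0/L1/L2 = -/-/BGD → run B
t=19: L0/L1/L2 = -/-/GD → run G
t=20: L0/L1/L2 = -/-/D → run D
t=21: (idle)
t=22: (idle)
t=23: (idle)

running at tick 6 = B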